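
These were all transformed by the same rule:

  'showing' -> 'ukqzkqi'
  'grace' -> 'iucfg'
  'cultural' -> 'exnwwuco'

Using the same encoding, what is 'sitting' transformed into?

Shifts by position in showing: pos 0: s→u (+2), pos 1: h→k (+3), pos 2: o→q (+2), pos 3: w→z (+3) — repeating every 2. It's a Vigenère-style cipher with numeric key [2,3]: position i shifts by key[i mod 2].
Applying it to sitting: s+2=u, i+3=l, t+2=v, t+3=w, i+2=k, n+3=q, g+2=i.

ulvwkqi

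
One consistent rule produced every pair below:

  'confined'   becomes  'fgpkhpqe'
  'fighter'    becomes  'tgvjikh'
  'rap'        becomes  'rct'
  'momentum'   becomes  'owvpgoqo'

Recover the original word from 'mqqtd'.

brook

Two steps: reverse the string, then apply a Caesar shift of +2.
Reversing it on mqqtd: shift back: m−2=k, q−2=o, q−2=o, t−2=r, d−2=b → koorb; then reverse → brook.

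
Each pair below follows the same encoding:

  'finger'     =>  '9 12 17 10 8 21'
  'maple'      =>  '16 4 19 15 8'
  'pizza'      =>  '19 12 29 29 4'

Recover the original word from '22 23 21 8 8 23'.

street

f is letter #6 and maps to 9: an offset of 3. The number is (letter's place in the alphabet, a=1) + 3.
Decoding 22 23 21 8 8 23: 22→(22−3)÷1=19=s, 23→(23−3)÷1=20=t, 21→(21−3)÷1=18=r, 8→(8−3)÷1=5=e, 8→(8−3)÷1=5=e, 23→(23−3)÷1=20=t.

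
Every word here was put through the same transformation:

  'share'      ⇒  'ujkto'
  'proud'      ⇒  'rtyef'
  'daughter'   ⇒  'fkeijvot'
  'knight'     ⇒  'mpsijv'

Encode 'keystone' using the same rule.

The rule splits by letter class: vowels +10, consonants +2.
For keystone: k(cons)+2=m, e(vowel)+10=o, y(cons)+2=a, s(cons)+2=u, t(cons)+2=v, o(vowel)+10=y, n(cons)+2=p, e(vowel)+10=o.

moauvypo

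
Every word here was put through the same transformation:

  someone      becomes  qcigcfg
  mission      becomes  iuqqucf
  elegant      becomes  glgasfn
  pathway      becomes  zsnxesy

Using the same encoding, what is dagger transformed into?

jsaagt

s(18)→q(16) and o(14)→c(2) fit y≡23x+18 (mod 26); the inverse of 23 mod 26 is 17. Each letter's alphabet position (a=0..z=25) is mapped through 23·x+18 mod 26 — an affine cipher.
Applying it to dagger: d(3)→23·3+18≡9=j; a(0)→23·0+18≡18=s; g(6)→23·6+18≡0=a; g(6)→23·6+18≡0=a; e(4)→23·4+18≡6=g; r(17)→23·17+18≡19=t (all mod 26).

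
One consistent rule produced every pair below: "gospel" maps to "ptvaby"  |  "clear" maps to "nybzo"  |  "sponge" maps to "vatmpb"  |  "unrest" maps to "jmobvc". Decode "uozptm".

g(6)→p(15) and o(14)→t(19) fit y≡7x+25 (mod 26); the inverse of 7 mod 26 is 15. Treating letters as 0–25, the rule is x ↦ 7x + 25 (mod 26).
Undoing it on uozptm: u(20)→15·(20−25)≡3=d; o(14)→15·(14−25)≡17=r; z(25)→15·(25−25)≡0=a; p(15)→15·(15−25)≡6=g; t(19)→15·(19−25)≡14=o; m(12)→15·(12−25)≡13=n (all mod 26).

dragon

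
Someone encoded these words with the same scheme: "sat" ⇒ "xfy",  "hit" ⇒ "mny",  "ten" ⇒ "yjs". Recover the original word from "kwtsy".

Every letter moves 5 places later in the alphabet, wrapping around z→a.
Reversing it on kwtsy: k−5=f, w−5=r, t−5=o, s−5=n, y−5=t.

front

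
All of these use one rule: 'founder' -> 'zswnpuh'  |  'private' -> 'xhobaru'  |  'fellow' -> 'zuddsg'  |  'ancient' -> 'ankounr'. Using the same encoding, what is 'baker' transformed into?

fayuh

f(5)→z(25) and o(14)→s(18) fit y≡5x+0 (mod 26); the inverse of 5 mod 26 is 21. Each letter's alphabet position (a=0..z=25) is mapped through 5·x+0 mod 26 — an affine cipher.
Applying it to baker: b(1)→5·1+0≡5=f; a(0)→5·0+0≡0=a; k(10)→5·10+0≡24=y; e(4)→5·4+0≡20=u; r(17)→5·17+0≡7=h (all mod 26).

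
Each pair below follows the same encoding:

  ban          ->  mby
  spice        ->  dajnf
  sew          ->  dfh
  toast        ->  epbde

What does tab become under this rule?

Two shifts are in play — +1 for a/e/i/o/u, +11 for every other letter.
On tab: t(cons)+11=e, a(vowel)+1=b, b(cons)+11=m.

ebm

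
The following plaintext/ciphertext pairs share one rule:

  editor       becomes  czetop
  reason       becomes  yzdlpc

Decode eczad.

sport

The word is reversed, then every letter is shifted forward by 11.
Undoing it on eczad: shift back: e−11=t, c−11=r, z−11=o, a−11=p, d−11=s → trops; then reverse → sport.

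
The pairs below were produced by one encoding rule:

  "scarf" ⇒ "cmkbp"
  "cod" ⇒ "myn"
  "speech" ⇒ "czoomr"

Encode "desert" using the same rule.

Compare letters: s→c is +10, c→m is +10, a→k is +10 — a constant shift. It's a constant shift of +10 (ROT10).
On desert: d+10=n, e+10=o, s+10=c, e+10=o, r+10=b, t+10=d.

nocobd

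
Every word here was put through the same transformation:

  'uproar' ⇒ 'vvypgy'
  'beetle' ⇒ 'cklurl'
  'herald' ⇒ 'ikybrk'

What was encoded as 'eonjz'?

Shifts by position in uproar: pos 0: u→v (+1), pos 1: p→v (+6), pos 2: r→y (+7), pos 3: o→p (+1), pos 4: a→g (+6), pos 5: r→y (+7) — repeating every 3. It's a Vigenère-style cipher with numeric key [1,6,7]: position i shifts by key[i mod 3].
Reversing it on eonjz: e−1=d, o−6=i, n−7=g, j−1=i, z−6=t.

digit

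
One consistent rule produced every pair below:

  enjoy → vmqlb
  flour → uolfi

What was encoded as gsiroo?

thrill

This is the alphabet-reversal cipher (Atbash): a becomes z, b becomes y, etc.
Decoding gsiroo: g↔t, s↔h, i↔r, r↔i, o↔l, o↔l.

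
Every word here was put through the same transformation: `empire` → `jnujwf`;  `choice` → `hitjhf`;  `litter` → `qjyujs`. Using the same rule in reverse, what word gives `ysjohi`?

trench

Shifts by position in empire: pos 0: e→j (+5), pos 1: m→n (+1), pos 2: p→u (+5), pos 3: i→j (+1) — repeating every 2. A repeating key of period 2 is used — shifts +5, +1 over and over.
Undoing it on ysjohi: y−5=t, s−1=r, j−5=e, o−1=n, h−5=c, i−1=h.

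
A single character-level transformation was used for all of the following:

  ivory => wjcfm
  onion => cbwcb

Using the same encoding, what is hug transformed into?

Compare letters: i→w is +14, v→j is +14, o→c is +14 — a constant shift. Each letter is shifted forward by 14 in the alphabet (a Caesar shift of +14).
Applying it to hug: h+14=v, u+14=i, g+14=u.

viu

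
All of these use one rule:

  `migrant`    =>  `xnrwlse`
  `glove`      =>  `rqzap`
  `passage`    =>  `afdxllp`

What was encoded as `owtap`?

Shifts by position in migrant: pos 0: m→x (+11), pos 1: i→n (+5), pos 2: g→r (+11), pos 3: r→w (+5) — repeating every 2. It's a Vigenère-style cipher with numeric key [11,5]: position i shifts by key[i mod 2].
Decoding owtap: o−11=d, w−5=r, t−11=i, a−5=v, p−11=e.

drive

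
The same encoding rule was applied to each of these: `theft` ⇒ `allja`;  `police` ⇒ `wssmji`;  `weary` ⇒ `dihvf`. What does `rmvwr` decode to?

Shifts by position in theft: pos 0: t→a (+7), pos 1: h→l (+4), pos 2: e→l (+7), pos 3: f→j (+4) — repeating every 2. The shifts repeat in a cycle of length 2: positions 0,1,… shift by +7, +4, then the pattern repeats.
Decoding rmvwr: r−7=k, m−4=i, v−7=o, w−4=s, r−7=k.

kiosk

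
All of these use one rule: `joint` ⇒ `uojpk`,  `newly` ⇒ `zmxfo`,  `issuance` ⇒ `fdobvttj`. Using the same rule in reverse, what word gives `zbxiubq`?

pathway

The output letters match the input read backwards, each shifted +1: joint reversed is tnioj. Read the word backwards and shift each letter +1.
Undoing it on zbxiubq: shift back: z−1=y, b−1=a, x−1=w, i−1=h, u−1=t, b−1=a, q−1=p → yawhtap; then reverse → pathway.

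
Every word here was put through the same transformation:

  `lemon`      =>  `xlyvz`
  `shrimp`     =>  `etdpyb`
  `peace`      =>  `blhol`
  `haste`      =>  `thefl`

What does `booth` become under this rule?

nvvft

Two shifts are in play — +7 for a/e/i/o/u, +12 for every other letter.
For booth: b(cons)+12=n, o(vowel)+7=v, o(vowel)+7=v, t(cons)+12=f, h(cons)+12=t.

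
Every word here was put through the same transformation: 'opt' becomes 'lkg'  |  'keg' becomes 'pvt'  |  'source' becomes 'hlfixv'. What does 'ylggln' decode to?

Each pair mirrors across the alphabet (o↔l, p↔k, t↔g): positions sum to 25. Letters are reflected about the middle of the alphabet (position → 25−position): Atbash.
Undoing it on ylggln: y↔b, l↔o, g↔t, g↔t, l↔o, n↔m.

bottom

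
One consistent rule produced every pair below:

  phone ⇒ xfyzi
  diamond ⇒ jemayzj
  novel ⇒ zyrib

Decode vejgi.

ridge

p(15)→x(23) and h(7)→f(5) fit y≡25x+12 (mod 26); the inverse of 25 mod 26 is 25. This is an affine cipher: with a=0,…,z=25, each position x becomes (25x+12) mod 26.
Decoding vejgi: v(21)→25·(21−12)≡17=r; e(4)→25·(4−12)≡8=i; j(9)→25·(9−12)≡3=d; g(6)→25·(6−12)≡6=g; i(8)→25·(8−12)≡4=e (all mod 26).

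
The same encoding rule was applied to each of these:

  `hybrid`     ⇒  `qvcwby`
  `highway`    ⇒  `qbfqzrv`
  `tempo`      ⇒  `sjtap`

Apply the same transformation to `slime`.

h(7)→q(16) and y(24)→v(21) fit y≡11x+17 (mod 26); the inverse of 11 mod 26 is 19. Treating letters as 0–25, the rule is x ↦ 11x + 17 (mod 26).
For slime: s(18)→11·18+17≡7=h; l(11)→11·11+17≡8=i; i(8)→11·8+17≡1=b; m(12)→11·12+17≡19=t; e(4)→11·4+17≡9=j (all mod 26).

hibtj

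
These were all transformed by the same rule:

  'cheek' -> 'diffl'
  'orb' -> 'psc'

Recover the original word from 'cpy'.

Compare letters: c→d is +1, h→i is +1, e→f is +1 — a constant shift. It's a constant shift of +1 (ROT1).
Undoing it on cpy: c−1=b, p−1=o, y−1=x.

box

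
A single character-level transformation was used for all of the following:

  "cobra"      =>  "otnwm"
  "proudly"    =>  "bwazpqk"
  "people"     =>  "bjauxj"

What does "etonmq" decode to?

Shifts by position in cobra: pos 0: c→o (+12), pos 1: o→t (+5), pos 2: b→n (+12), pos 3: r→w (+5) — repeating every 2. The shifts repeat in a cycle of length 2: positions 0,1,… shift by +12, +5, then the pattern repeats.
Undoing it on etonmq: e−12=s, t−5=o, o−12=c, n−5=i, m−12=a, q−5=l.

social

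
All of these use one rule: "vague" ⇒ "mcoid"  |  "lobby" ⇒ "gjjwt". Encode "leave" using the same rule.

Two steps: reverse the string, then apply a Caesar shift of +8.
For leave: reverse → evael; then shift: e+8=m, v+8=d, a+8=i, e+8=m, l+8=t.

mdimt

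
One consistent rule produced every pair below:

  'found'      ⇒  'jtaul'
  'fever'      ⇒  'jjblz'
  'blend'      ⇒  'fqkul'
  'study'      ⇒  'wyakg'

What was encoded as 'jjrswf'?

Each letter shifts forward by (position + 4), i.e. 4, 5, 6, … — the shift grows by one for each successive letter.
Undoing it on jjrswf: j−4=f, j−5=e, r−6=l, s−7=l, w−8=o, f−9=w.

fellow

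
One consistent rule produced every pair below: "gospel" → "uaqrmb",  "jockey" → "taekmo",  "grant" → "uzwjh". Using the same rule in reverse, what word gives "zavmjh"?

rodent

g(6)→u(20) and o(14)→a(0) fit y≡17x+22 (mod 26); the inverse of 17 mod 26 is 23. This is an affine cipher: with a=0,…,z=25, each position x becomes (17x+22) mod 26.
Undoing it on zavmjh: z(25)→23·(25−22)≡17=r; a(0)→23·(0−22)≡14=o; v(21)→23·(21−22)≡3=d; m(12)→23·(12−22)≡4=e; j(9)→23·(9−22)≡13=n; h(7)→23·(7−22)≡19=t (all mod 26).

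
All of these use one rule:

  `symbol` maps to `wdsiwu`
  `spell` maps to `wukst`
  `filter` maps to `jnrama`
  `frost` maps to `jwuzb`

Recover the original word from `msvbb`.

input

Letter i (0-indexed) is shifted by i+4, so successive shifts are 4, 5, 6, ….
Undoing it on msvbb: m−4=i, s−5=n, v−6=p, b−7=u, b−8=t.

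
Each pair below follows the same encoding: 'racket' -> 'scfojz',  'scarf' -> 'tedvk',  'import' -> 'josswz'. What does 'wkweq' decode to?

In racket: r→s is +1, a→c is +2, c→f is +3, k→o is +4 — the shift increases by 1 each position. Each letter shifts forward by (position + 1), i.e. 1, 2, 3, … — the shift grows by one for each successive letter.
Reversing it on wkweq: w−1=v, k−2=i, w−3=t, e−4=a, q−5=l.

vital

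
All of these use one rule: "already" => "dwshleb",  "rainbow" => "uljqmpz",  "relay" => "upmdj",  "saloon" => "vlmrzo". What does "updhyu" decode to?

recent

Shifts by position in already: pos 0: a→d (+3), pos 1: l→w (+11), pos 2: r→s (+1), pos 3: e→h (+3), pos 4: a→l (+11), pos 5: d→e (+1) — repeating every 3. It's a Vigenère-style cipher with numeric key [3,11,1]: position i shifts by key[i mod 3].
Undoing it on updhyu: u−3=r, p−11=e, d−1=c, h−3=e, y−11=n, u−1=t.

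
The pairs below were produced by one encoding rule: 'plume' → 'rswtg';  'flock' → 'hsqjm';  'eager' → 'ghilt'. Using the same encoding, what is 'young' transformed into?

avwui

Shifts by position in plume: pos 0: p→r (+2), pos 1: l→s (+7), pos 2: u→w (+2), pos 3: m→t (+7) — repeating every 2. The shifts repeat in a cycle of length 2: positions 0,1,… shift by +2, +7, then the pattern repeats.
Applying it to young: y+2=a, o+7=v, u+2=w, n+7=u, g+2=i.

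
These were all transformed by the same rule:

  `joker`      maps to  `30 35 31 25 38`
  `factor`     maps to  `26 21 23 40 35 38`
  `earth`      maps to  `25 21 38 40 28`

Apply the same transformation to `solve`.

39 35 32 42 25

Each letter is replaced by its alphabet position (a=1..z=26) + 20.
Applying it to solve: s=19→39, o=15→35, l=12→32, v=22→42, e=5→25.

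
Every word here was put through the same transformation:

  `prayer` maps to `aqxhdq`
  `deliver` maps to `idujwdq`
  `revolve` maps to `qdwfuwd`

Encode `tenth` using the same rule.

gdkgo

This is an affine cipher: with a=0,…,z=25, each position x becomes (21x+23) mod 26.
Applying it to tenth: t(19)→21·19+23≡6=g; e(4)→21·4+23≡3=d; n(13)→21·13+23≡10=k; t(19)→21·19+23≡6=g; h(7)→21·7+23≡14=o (all mod 26).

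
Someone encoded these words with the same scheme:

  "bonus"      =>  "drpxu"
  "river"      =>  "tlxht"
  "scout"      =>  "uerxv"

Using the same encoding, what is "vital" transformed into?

xlvdn

The rule splits by letter class: vowels +3, consonants +2.
On vital: v(cons)+2=x, i(vowel)+3=l, t(cons)+2=v, a(vowel)+3=d, l(cons)+2=n.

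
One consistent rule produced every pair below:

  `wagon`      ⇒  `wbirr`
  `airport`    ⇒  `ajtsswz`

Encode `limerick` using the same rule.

ljohvnir

Each letter shifts forward by its position index (0, 1, 2, …) — the shift grows by one for each successive letter.
For limerick: l+0=l, i+1=j, m+2=o, e+3=h, r+4=v, i+5=n, c+6=i, k+7=r.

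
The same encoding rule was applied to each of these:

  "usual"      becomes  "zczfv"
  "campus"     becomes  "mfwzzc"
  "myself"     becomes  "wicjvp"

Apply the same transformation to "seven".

The shift depends on letter class: consonant s→c is +10, but vowel u→z is +5. Vowels shift forward by 5 and consonants shift forward by 10.
On seven: s(cons)+10=c, e(vowel)+5=j, v(cons)+10=f, e(vowel)+5=j, n(cons)+10=x.

cjfjx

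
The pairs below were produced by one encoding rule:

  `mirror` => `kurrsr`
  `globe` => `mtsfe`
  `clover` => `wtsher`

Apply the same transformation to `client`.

wtuebz

m(12)→k(10) and i(8)→u(20) fit y≡17x+14 (mod 26); the inverse of 17 mod 26 is 23. Treating letters as 0–25, the rule is x ↦ 17x + 14 (mod 26).
For client: c(2)→17·2+14≡22=w; l(11)→17·11+14≡19=t; i(8)→17·8+14≡20=u; e(4)→17·4+14≡4=e; n(13)→17·13+14≡1=b; t(19)→17·19+14≡25=z (all mod 26).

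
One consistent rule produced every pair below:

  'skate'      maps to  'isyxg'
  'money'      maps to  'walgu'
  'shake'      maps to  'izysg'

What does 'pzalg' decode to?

s(18)→i(8) and k(10)→s(18) fit y≡15x+24 (mod 26); the inverse of 15 mod 26 is 7. This is an affine cipher: with a=0,…,z=25, each position x becomes (15x+24) mod 26.
Reversing it on pzalg: p(15)→7·(15−24)≡15=p; z(25)→7·(25−24)≡7=h; a(0)→7·(0−24)≡14=o; l(11)→7·(11−24)≡13=n; g(6)→7·(6−24)≡4=e (all mod 26).

phone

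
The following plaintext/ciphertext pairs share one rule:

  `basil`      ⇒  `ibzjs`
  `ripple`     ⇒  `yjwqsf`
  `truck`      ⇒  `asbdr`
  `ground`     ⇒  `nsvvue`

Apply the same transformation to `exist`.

lypta

Shifts by position in basil: pos 0: b→i (+7), pos 1: a→b (+1), pos 2: s→z (+7), pos 3: i→j (+1) — repeating every 2. A repeating key of period 2 is used — shifts +7, +1 over and over.
Applying it to exist: e+7=l, x+1=y, i+7=p, s+1=t, t+7=a.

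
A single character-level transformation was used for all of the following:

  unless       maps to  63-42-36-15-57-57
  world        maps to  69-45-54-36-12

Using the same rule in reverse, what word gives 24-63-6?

hub

u(#21)→63 and n(#14)→42: differences scale by 3, so n = 3·pos + 0. With a=1..z=26, the number is 3·pos.
Decoding 24-63-6: 24→(24−0)÷3=8=h, 63→(63−0)÷3=21=u, 6→(6−0)÷3=2=b.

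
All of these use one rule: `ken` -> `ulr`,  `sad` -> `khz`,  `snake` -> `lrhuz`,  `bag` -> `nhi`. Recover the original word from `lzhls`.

lease

The word is reversed, then every letter is shifted forward by 7.
Decoding lzhls: shift back: l−7=e, z−7=s, h−7=a, l−7=e, s−7=l → esael; then reverse → lease.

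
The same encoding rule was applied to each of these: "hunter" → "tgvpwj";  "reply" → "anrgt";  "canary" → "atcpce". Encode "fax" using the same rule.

zch

The output letters match the input read backwards, each shifted +2: hunter reversed is retnuh. Two steps: reverse the string, then apply a Caesar shift of +2.
For fax: reverse → xaf; then shift: x+2=z, a+2=c, f+2=h.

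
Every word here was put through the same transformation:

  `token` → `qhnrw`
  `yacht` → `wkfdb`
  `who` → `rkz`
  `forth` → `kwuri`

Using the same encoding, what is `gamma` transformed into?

The output letters match the input read backwards, each shifted +3: token reversed is nekot. Read the word backwards and shift each letter +3.
On gamma: reverse → ammag; then shift: a+3=d, m+3=p, m+3=p, a+3=d, g+3=j.

dppdj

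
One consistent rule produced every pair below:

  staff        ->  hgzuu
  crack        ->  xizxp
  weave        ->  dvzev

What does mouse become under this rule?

Each pair mirrors across the alphabet (s↔h, t↔g, a↔z): positions sum to 25. Each letter is replaced by its mirror in the alphabet: a↔z, b↔y, c↔x, and so on (the Atbash cipher).
Applying it to mouse: m↔n, o↔l, u↔f, s↔h, e↔v.

nlfhv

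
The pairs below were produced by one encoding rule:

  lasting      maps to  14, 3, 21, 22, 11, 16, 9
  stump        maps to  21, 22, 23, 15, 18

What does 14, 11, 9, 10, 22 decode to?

l is letter #12 and maps to 14: an offset of 2. Letters become their 1-based position plus 2 (so a→3, b→4, …).
Decoding 14, 11, 9, 10, 22: 14→(14−2)÷1=12=l, 11→(11−2)÷1=9=i, 9→(9−2)÷1=7=g, 10→(10−2)÷1=8=h, 22→(22−2)÷1=20=t.

light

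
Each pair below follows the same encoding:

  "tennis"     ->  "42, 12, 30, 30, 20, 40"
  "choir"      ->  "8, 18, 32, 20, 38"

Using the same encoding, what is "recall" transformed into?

t(#20)→42 and e(#5)→12: differences scale by 2, so n = 2·pos + 2. The formula is n = 2×(alphabet index, a=1) + 2.
On recall: r=18→38, e=5→12, c=3→8, a=1→4, l=12→26, l=12→26.

38, 12, 8, 4, 26, 26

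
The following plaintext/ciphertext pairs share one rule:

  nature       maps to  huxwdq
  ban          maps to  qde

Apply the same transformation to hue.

The output letters match the input read backwards, each shifted +3: nature reversed is erutan. The word is reversed, then every letter is shifted forward by 3.
On hue: reverse → euh; then shift: e+3=h, u+3=x, h+3=k.

hxk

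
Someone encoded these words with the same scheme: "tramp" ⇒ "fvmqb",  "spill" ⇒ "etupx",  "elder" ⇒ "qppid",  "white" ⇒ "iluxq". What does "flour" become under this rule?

The shifts repeat in a cycle of length 2: positions 0,1,… shift by +12, +4, then the pattern repeats.
On flour: f+12=r, l+4=p, o+12=a, u+4=y, r+12=d.

rpayd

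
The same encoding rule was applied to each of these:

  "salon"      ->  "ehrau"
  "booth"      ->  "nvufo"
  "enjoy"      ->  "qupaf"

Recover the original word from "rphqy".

fiber

Shifts by position in salon: pos 0: s→e (+12), pos 1: a→h (+7), pos 2: l→r (+6), pos 3: o→a (+12), pos 4: n→u (+7) — repeating every 3. The shifts repeat in a cycle of length 3: positions 0,1,… shift by +12, +7, +6, then the pattern repeats.
Reversing it on rphqy: r−12=f, p−7=i, h−6=b, q−12=e, y−7=r.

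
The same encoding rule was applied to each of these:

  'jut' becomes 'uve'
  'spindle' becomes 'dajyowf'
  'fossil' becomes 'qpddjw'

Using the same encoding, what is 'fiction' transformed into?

qjnejpy

The shift depends on letter class: consonant j→u is +11, but vowel u→v is +1. Two shifts are in play — +1 for a/e/i/o/u, +11 for every other letter.
Applying it to fiction: f(cons)+11=q, i(vowel)+1=j, c(cons)+11=n, t(cons)+11=e, i(vowel)+1=j, o(vowel)+1=p, n(cons)+11=y.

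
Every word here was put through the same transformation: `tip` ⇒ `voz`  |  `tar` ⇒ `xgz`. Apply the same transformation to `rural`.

The output letters match the input read backwards, each shifted +6: tip reversed is pit. The word is reversed, then every letter is shifted forward by 6.
Applying it to rural: reverse → larur; then shift: l+6=r, a+6=g, r+6=x, u+6=a, r+6=x.

rgxax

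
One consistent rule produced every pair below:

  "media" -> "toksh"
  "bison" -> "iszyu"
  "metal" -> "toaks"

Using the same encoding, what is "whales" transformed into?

drhvlc

It's a Vigenère-style cipher with numeric key [7,10]: position i shifts by key[i mod 2].
On whales: w+7=d, h+10=r, a+7=h, l+10=v, e+7=l, s+10=c.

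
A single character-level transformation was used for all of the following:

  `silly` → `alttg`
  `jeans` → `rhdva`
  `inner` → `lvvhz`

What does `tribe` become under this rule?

The rule splits by letter class: vowels +3, consonants +8.
Applying it to tribe: t(cons)+8=b, r(cons)+8=z, i(vowel)+3=l, b(cons)+8=j, e(vowel)+3=h.

bzljh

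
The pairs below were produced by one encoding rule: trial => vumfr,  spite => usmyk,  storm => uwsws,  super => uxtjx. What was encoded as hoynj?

fluid

In trial: t→v is +2, r→u is +3, i→m is +4, a→f is +5 — the shift increases by 1 each position. Letter i (0-indexed) is shifted by i+2, so successive shifts are 2, 3, 4, ….
Reversing it on hoynj: h−2=f, o−3=l, y−4=u, n−5=i, j−6=d.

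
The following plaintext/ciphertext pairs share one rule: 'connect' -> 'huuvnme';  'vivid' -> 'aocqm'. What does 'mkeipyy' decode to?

In connect: c→h is +5, o→u is +6, n→u is +7, n→v is +8 — the shift increases by 1 each position. Each letter shifts forward by (position + 5), i.e. 5, 6, 7, … — the shift grows by one for each successive letter.
Undoing it on mkeipyy: m−5=h, k−6=e, e−7=x, i−8=a, p−9=g, y−10=o, y−11=n.

hexagon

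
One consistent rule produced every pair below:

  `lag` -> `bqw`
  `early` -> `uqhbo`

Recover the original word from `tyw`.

Compare letters: l→b is +16, a→q is +16, g→w is +16 — a constant shift. This is a Caesar cipher with shift 16.
Decoding tyw: t−16=d, y−16=i, w−16=g.

dig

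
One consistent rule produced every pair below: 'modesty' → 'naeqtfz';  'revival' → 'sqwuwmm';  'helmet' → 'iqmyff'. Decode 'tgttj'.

Shifts by position in modesty: pos 0: m→n (+1), pos 1: o→a (+12), pos 2: d→e (+1), pos 3: e→q (+12) — repeating every 2. A repeating key of period 2 is used — shifts +1, +12 over and over.
Decoding tgttj: t−1=s, g−12=u, t−1=s, t−12=h, j−1=i.

sushi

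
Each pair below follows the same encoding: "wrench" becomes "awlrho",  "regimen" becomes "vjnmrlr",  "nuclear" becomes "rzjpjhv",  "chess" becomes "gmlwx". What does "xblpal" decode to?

twelve

Shifts by position in wrench: pos 0: w→a (+4), pos 1: r→w (+5), pos 2: e→l (+7), pos 3: n→r (+4), pos 4: c→h (+5), pos 5: h→o (+7) — repeating every 3. A repeating key of period 3 is used — shifts +4, +5, +7 over and over.
Undoing it on xblpal: x−4=t, b−5=w, l−7=e, p−4=l, a−5=v, l−7=e.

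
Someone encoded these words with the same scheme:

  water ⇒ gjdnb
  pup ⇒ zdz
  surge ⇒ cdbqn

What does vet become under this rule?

The shift depends on letter class: consonant w→g is +10, but vowel a→j is +9. Two shifts are in play — +9 for a/e/i/o/u, +10 for every other letter.
On vet: v(cons)+10=f, e(vowel)+9=n, t(cons)+10=d.

fnd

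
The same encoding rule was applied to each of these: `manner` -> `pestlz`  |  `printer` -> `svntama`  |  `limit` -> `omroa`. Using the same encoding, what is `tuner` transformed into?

wysky

Each letter shifts forward by (position + 3), i.e. 3, 4, 5, … — the shift grows by one for each successive letter.
On tuner: t+3=w, u+4=y, n+5=s, e+6=k, r+7=y.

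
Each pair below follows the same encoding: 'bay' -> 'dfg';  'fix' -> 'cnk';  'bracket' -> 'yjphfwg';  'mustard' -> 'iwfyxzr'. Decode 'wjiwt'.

The output letters match the input read backwards, each shifted +5: bay reversed is yab. The word is reversed, then every letter is shifted forward by 5.
Decoding wjiwt: shift back: w−5=r, j−5=e, i−5=d, w−5=r, t−5=o → redro; then reverse → order.

order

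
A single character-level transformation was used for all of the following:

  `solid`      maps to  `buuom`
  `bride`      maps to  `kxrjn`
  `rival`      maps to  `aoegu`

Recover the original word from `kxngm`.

It's a Vigenère-style cipher with numeric key [9,6]: position i shifts by key[i mod 2].
Reversing it on kxngm: k−9=b, x−6=r, n−9=e, g−6=a, m−9=d.

bread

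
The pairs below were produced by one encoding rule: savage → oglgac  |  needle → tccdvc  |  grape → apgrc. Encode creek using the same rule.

epccw

Treating letters as 0–25, the rule is x ↦ 25x + 6 (mod 26).
Applying it to creek: c(2)→25·2+6≡4=e; r(17)→25·17+6≡15=p; e(4)→25·4+6≡2=c; e(4)→25·4+6≡2=c; k(10)→25·10+6≡22=w (all mod 26).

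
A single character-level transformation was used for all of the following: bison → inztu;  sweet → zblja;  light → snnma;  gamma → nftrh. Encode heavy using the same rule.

A repeating key of period 2 is used — shifts +7, +5 over and over.
Applying it to heavy: h+7=o, e+5=j, a+7=h, v+5=a, y+7=f.

ojhaf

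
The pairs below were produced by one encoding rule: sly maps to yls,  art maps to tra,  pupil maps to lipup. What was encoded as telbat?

tablet

The output letters match the input read backwards: sly reversed is yls. The word is simply reversed.
Reversing it on telbat: then reverse → tablet.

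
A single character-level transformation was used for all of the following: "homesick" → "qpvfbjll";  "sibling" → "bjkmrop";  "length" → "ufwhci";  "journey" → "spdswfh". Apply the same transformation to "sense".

bfwtn

Shifts by position in homesick: pos 0: h→q (+9), pos 1: o→p (+1), pos 2: m→v (+9), pos 3: e→f (+1) — repeating every 2. It's a Vigenère-style cipher with numeric key [9,1]: position i shifts by key[i mod 2].
For sense: s+9=b, e+1=f, n+9=w, s+1=t, e+9=n.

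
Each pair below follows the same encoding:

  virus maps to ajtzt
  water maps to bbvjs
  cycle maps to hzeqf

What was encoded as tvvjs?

Shifts by position in virus: pos 0: v→a (+5), pos 1: i→j (+1), pos 2: r→t (+2), pos 3: u→z (+5), pos 4: s→t (+1) — repeating every 3. It's a Vigenère-style cipher with numeric key [5,1,2]: position i shifts by key[i mod 3].
Reversing it on tvvjs: t−5=o, v−1=u, v−2=t, j−5=e, s−1=r.

outer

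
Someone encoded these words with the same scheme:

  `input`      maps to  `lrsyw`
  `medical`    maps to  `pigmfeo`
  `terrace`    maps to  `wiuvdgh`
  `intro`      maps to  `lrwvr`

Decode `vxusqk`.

strong

It's a Vigenère-style cipher with numeric key [3,4]: position i shifts by key[i mod 2].
Undoing it on vxusqk: v−3=s, x−4=t, u−3=r, s−4=o, q−3=n, k−4=g.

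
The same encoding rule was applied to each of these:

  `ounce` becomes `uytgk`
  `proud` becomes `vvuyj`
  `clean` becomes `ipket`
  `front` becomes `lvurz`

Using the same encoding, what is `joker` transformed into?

It's a Vigenère-style cipher with numeric key [6,4]: position i shifts by key[i mod 2].
On joker: j+6=p, o+4=s, k+6=q, e+4=i, r+6=x.

psqix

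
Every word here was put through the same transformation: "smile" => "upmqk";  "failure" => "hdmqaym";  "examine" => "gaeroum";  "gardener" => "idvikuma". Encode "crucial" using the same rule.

euyhoht

In smile: s→u is +2, m→p is +3, i→m is +4, l→q is +5 — the shift increases by 1 each position. The shift increases by 1 at each position, starting from +2: 2, 3, 4, ….
For crucial: c+2=e, r+3=u, u+4=y, c+5=h, i+6=o, a+7=h, l+8=t.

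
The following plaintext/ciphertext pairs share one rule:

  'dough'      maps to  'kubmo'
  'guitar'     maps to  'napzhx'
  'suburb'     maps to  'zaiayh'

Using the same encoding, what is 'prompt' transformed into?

wxvswz

It's a Vigenère-style cipher with numeric key [7,6]: position i shifts by key[i mod 2].
For prompt: p+7=w, r+6=x, o+7=v, m+6=s, p+7=w, t+6=z.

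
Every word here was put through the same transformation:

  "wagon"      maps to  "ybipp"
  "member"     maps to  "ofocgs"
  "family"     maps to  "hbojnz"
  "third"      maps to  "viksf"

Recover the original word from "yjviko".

Shifts by position in wagon: pos 0: w→y (+2), pos 1: a→b (+1), pos 2: g→i (+2), pos 3: o→p (+1) — repeating every 2. A repeating key of period 2 is used — shifts +2, +1 over and over.
Reversing it on yjviko: y−2=w, j−1=i, v−2=t, i−1=h, k−2=i, o−1=n.

within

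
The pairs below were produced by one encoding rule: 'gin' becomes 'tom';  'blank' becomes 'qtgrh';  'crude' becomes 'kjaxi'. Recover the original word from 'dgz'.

tax

Two steps: reverse the string, then apply a Caesar shift of +6.
Reversing it on dgz: shift back: d−6=x, g−6=a, z−6=t → xat; then reverse → tax.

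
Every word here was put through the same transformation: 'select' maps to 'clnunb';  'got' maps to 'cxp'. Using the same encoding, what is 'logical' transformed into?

The output letters match the input read backwards, each shifted +9: select reversed is tceles. The word is reversed, then every letter is shifted forward by 9.
On logical: reverse → lacigol; then shift: l+9=u, a+9=j, c+9=l, i+9=r, g+9=p, o+9=x, l+9=u.

ujlrpxu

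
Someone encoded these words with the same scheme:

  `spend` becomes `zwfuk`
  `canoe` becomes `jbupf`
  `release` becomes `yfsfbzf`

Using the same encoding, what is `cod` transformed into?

jpk

The shift depends on letter class: consonant s→z is +7, but vowel e→f is +1. Two shifts are in play — +1 for a/e/i/o/u, +7 for every other letter.
On cod: c(cons)+7=j, o(vowel)+1=p, d(cons)+7=k.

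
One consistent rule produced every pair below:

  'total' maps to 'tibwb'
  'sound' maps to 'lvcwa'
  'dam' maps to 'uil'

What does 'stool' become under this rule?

The output letters match the input read backwards, each shifted +8: total reversed is latot. The word is reversed, then every letter is shifted forward by 8.
Applying it to stool: reverse → loots; then shift: l+8=t, o+8=w, o+8=w, t+8=b, s+8=a.

twwba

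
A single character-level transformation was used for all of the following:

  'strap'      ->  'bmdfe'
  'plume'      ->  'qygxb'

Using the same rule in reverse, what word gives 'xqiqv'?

jewel

The output letters match the input read backwards, each shifted +12: strap reversed is parts. Two steps: reverse the string, then apply a Caesar shift of +12.
Decoding xqiqv: shift back: x−12=l, q−12=e, i−12=w, q−12=e, v−12=j → lewej; then reverse → jewel.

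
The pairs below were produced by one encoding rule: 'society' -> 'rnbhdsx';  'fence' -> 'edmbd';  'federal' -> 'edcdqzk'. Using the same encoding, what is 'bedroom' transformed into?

Every letter moves 25 places later in the alphabet, wrapping around z→a.
For bedroom: b+25=a, e+25=d, d+25=c, r+25=q, o+25=n, o+25=n, m+25=l.

adcqnnl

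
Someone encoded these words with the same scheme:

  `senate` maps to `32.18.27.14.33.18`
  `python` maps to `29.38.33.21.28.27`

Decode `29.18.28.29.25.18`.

The number is (letter's place in the alphabet, a=1) + 13.
Reversing it on 29.18.28.29.25.18: 29→(29−13)÷1=16=p, 18→(18−13)÷1=5=e, 28→(28−13)÷1=15=o, 29→(29−13)÷1=16=p, 25→(25−13)÷1=12=l, 18→(18−13)÷1=5=e.

people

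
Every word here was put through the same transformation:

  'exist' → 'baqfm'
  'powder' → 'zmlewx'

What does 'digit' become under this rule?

The output letters match the input read backwards, each shifted +8: exist reversed is tsixe. Read the word backwards and shift each letter +8.
For digit: reverse → tigid; then shift: t+8=b, i+8=q, g+8=o, i+8=q, d+8=l.

bqoql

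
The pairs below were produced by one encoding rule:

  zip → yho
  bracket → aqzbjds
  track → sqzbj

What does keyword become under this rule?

Compare letters: z→y is +25, i→h is +25, p→o is +25 — a constant shift. Each letter is shifted forward by 25 in the alphabet (a Caesar shift of +25).
On keyword: k+25=j, e+25=d, y+25=x, w+25=v, o+25=n, r+25=q, d+25=c.

jdxvnqc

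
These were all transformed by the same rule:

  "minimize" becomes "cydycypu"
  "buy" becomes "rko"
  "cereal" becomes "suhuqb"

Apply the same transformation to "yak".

Compare letters: m→c is +16, i→y is +16, n→d is +16 — a constant shift. Every letter moves 16 places later in the alphabet, wrapping around z→a.
On yak: y+16=o, a+16=q, k+16=a.

oqa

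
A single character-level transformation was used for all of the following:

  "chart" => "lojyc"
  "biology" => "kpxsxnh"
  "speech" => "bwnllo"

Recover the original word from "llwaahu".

Shifts by position in chart: pos 0: c→l (+9), pos 1: h→o (+7), pos 2: a→j (+9), pos 3: r→y (+7) — repeating every 2. The shifts repeat in a cycle of length 2: positions 0,1,… shift by +9, +7, then the pattern repeats.
Reversing it on llwaahu: l−9=c, l−7=e, w−9=n, a−7=t, a−9=r, h−7=a, u−9=l.

central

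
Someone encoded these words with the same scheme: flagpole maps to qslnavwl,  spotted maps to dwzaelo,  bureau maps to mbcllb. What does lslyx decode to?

The shifts repeat in a cycle of length 2: positions 0,1,… shift by +11, +7, then the pattern repeats.
Decoding lslyx: l−11=a, s−7=l, l−11=a, y−7=r, x−11=m.

alarm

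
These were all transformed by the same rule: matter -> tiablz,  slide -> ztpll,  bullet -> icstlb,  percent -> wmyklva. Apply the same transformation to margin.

tiyopv

A repeating key of period 2 is used — shifts +7, +8 over and over.
On margin: m+7=t, a+8=i, r+7=y, g+8=o, i+7=p, n+8=v.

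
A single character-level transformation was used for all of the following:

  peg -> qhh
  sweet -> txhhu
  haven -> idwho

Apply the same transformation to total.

urudm

The shift depends on letter class: consonant p→q is +1, but vowel e→h is +3. Vowels shift forward by 3 and consonants shift forward by 1.
On total: t(cons)+1=u, o(vowel)+3=r, t(cons)+1=u, a(vowel)+3=d, l(cons)+1=m.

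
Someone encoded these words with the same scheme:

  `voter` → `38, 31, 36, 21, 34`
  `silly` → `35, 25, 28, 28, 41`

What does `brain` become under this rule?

18, 34, 17, 25, 30

v is letter #22 and maps to 38: an offset of 16. The number is (letter's place in the alphabet, a=1) + 16.
On brain: b=2→18, r=18→34, a=1→17, i=9→25, n=14→30.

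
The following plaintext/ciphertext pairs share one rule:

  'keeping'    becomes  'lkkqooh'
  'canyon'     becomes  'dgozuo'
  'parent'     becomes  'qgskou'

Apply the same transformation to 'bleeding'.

cmkkeooh

The shift depends on letter class: consonant k→l is +1, but vowel e→k is +6. The rule splits by letter class: vowels +6, consonants +1.
On bleeding: b(cons)+1=c, l(cons)+1=m, e(vowel)+6=k, e(vowel)+6=k, d(cons)+1=e, i(vowel)+6=o, n(cons)+1=o, g(cons)+1=h.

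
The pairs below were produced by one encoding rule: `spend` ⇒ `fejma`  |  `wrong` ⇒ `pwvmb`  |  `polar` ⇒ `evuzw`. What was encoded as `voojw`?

s(18)→f(5) and p(15)→e(4) fit y≡9x+25 (mod 26); the inverse of 9 mod 26 is 3. Treating letters as 0–25, the rule is x ↦ 9x + 25 (mod 26).
Decoding voojw: v(21)→3·(21−25)≡14=o; o(14)→3·(14−25)≡19=t; o(14)→3·(14−25)≡19=t; j(9)→3·(9−25)≡4=e; w(22)→3·(22−25)≡17=r (all mod 26).

otter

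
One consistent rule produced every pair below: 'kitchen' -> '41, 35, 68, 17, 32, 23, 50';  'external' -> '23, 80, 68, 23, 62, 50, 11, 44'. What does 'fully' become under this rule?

26, 71, 44, 44, 83

With a=1..z=26, the number is 3·pos + 8.
For fully: f=6→26, u=21→71, l=12→44, l=12→44, y=25→83.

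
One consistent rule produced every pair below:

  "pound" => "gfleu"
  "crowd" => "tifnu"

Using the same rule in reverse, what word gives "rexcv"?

It's a constant shift of +17 (ROT17).
Undoing it on rexcv: r−17=a, e−17=n, x−17=g, c−17=l, v−17=e.

angle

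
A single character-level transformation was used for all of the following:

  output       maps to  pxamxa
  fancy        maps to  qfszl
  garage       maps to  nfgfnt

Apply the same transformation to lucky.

o(14)→p(15) and u(20)→x(23) fit y≡23x+5 (mod 26); the inverse of 23 mod 26 is 17. Each letter's alphabet position (a=0..z=25) is mapped through 23·x+5 mod 26 — an affine cipher.
For lucky: l(11)→23·11+5≡24=y; u(20)→23·20+5≡23=x; c(2)→23·2+5≡25=z; k(10)→23·10+5≡1=b; y(24)→23·24+5≡11=l (all mod 26).

yxzbl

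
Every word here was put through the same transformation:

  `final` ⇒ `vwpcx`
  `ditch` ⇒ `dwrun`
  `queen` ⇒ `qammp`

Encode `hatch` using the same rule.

ncrun

f(5)→v(21) and i(8)→w(22) fit y≡9x+2 (mod 26); the inverse of 9 mod 26 is 3. This is an affine cipher: with a=0,…,z=25, each position x becomes (9x+2) mod 26.
For hatch: h(7)→9·7+2≡13=n; a(0)→9·0+2≡2=c; t(19)→9·19+2≡17=r; c(2)→9·2+2≡20=u; h(7)→9·7+2≡13=n (all mod 26).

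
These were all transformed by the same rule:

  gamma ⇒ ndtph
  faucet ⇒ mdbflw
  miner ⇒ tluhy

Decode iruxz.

Shifts by position in gamma: pos 0: g→n (+7), pos 1: a→d (+3), pos 2: m→t (+7), pos 3: m→p (+3) — repeating every 2. The shifts repeat in a cycle of length 2: positions 0,1,… shift by +7, +3, then the pattern repeats.
Reversing it on iruxz: i−7=b, r−3=o, u−7=n, x−3=u, z−7=s.

bonus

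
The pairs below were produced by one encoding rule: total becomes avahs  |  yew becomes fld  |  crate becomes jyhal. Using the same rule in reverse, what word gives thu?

man

Compare letters: t→a is +7, o→v is +7, t→a is +7 — a constant shift. Each letter is shifted forward by 7 in the alphabet (a Caesar shift of +7).
Undoing it on thu: t−7=m, h−7=a, u−7=n.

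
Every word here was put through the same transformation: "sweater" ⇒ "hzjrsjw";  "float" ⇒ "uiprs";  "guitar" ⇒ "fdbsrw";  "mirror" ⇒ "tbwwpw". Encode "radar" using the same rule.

This is an affine cipher: with a=0,…,z=25, each position x becomes (11x+17) mod 26.
On radar: r(17)→11·17+17≡22=w; a(0)→11·0+17≡17=r; d(3)→11·3+17≡24=y; a(0)→11·0+17≡17=r; r(17)→11·17+17≡22=w (all mod 26).

wryrw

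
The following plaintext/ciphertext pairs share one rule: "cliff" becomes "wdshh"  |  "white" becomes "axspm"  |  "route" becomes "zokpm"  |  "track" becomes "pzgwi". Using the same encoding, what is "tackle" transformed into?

This is an affine cipher: with a=0,…,z=25, each position x becomes (21x+6) mod 26.
Applying it to tackle: t(19)→21·19+6≡15=p; a(0)→21·0+6≡6=g; c(2)→21·2+6≡22=w; k(10)→21·10+6≡8=i; l(11)→21·11+6≡3=d; e(4)→21·4+6≡12=m (all mod 26).

pgwidm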